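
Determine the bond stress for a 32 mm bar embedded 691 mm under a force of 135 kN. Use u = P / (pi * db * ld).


u = P / (pi * db * ld)
= 135 * 1000 / (pi * 32 * 691)
= 1.943 MPa

1.943


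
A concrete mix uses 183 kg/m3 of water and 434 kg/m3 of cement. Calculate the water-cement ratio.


w/c = water / cement
w/c = 183 / 434 = 0.422

0.422


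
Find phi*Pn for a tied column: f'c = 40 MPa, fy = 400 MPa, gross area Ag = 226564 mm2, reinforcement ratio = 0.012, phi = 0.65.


Ast = rho * Ag = 0.012 * 226564 = 2718.768 mm2
phi*Pn = 0.65 * 0.80 * (0.85 * 40 * (226564 - 2718.768) + 400 * 2718.768) / 1000
= 4523.09 kN

4523.09


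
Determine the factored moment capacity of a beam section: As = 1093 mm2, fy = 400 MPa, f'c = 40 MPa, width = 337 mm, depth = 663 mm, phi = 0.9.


a = As * fy / (0.85 * f'c * b)
= 1093 * 400 / (0.85 * 40 * 337)
= 38.1567 mm
Mn = As * fy * (d - a/2) / 10^6
= 281.5225 kN-m
phi*Mn = 0.9 * 281.5225 = 253.37 kN-m

253.37


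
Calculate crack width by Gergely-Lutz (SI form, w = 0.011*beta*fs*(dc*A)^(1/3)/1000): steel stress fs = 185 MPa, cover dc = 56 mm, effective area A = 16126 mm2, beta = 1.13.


w = 0.011 * beta * fs * (dc * A)^(1/3) / 1000
= 0.011 * 1.13 * 185 * (56 * 16126)^(1/3) / 1000
= 0.222 mm

0.222


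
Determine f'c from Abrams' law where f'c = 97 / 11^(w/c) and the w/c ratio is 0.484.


f'c = 97 / 11^0.484
= 97 / 3.192
= 30.39 MPa

30.39


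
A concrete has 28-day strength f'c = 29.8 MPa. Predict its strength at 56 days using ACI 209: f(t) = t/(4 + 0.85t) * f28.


f(56) = 56 / (4 + 0.85 * 56) * 29.8
= 56 / 51.6 * 29.8
= 32.34 MPa

32.34


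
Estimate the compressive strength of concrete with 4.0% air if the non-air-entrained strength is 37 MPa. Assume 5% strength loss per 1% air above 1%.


Strength loss = (4.0 - 1) * 5 = 15.0%
f'c = 37 * (1 - 15.0/100)
= 31.45 MPa

31.45


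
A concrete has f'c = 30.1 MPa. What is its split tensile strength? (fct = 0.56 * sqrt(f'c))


fct = 0.56 * sqrt(30.1)
= 0.56 * 5.486
= 3.072 MPa

3.072


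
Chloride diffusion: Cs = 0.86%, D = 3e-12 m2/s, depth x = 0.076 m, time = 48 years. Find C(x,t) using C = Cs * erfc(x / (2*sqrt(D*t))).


t_seconds = 48 * 365.25 * 24 * 3600 = 1514764800.0 s
arg = 0.076 / (2 * sqrt(3e-12 * 1514764800.0))
= 0.5637
erfc(0.5637) = 0.4253
C = 0.86 * 0.4253 = 0.3658%

0.3658


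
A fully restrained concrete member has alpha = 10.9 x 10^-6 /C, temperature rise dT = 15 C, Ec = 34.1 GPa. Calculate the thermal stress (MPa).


sigma = alpha * dT * Ec
= 10.9e-6 * 15 * 34.1 * 1000
= 5.575 MPa

5.575


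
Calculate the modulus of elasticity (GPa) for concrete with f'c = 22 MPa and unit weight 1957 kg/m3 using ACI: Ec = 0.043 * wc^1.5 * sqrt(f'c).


Ec = 0.043 * 1957^1.5 * sqrt(22) / 1000
= 17.46 GPa

17.46


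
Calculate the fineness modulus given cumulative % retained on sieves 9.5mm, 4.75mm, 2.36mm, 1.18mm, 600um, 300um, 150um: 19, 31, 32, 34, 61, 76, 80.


FM = sum(cumulative % retained) / 100
= 333 / 100
= 3.33

3.33


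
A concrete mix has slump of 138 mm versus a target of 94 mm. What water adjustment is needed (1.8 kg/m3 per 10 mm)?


Difference = 94 - 138 = -44 mm
Water adjustment = -44 * 1.8 / 10 = -7.9 kg/m3

-7.9


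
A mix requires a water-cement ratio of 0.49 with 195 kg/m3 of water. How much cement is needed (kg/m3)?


Cement = water / (w/c)
= 195 / 0.49
= 398.0 kg/m3

398.0


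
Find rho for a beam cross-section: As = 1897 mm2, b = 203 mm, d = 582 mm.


rho = As / (b * d)
= 1897 / (203 * 582)
= 0.0161

0.0161


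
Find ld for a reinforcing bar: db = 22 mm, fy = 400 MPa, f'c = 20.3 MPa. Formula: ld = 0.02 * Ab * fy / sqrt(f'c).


Ab = pi * 22^2 / 4 = 380.133 mm2
ld = 0.02 * 380.133 * 400 / sqrt(20.3)
= 675.0 mm

675.0


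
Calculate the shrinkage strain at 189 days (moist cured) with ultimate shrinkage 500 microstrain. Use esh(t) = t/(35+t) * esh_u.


esh(189) = 189 / (35 + 189) * 500
= 189 / 224 * 500
= 421.9 microstrain

421.9


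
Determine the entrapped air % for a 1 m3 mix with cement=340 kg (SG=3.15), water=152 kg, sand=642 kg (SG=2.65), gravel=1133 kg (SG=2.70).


Vol cement = 340 / (3.15 * 1000) = 0.107937 m3
Vol water = 152 / 1000 = 0.152 m3
Vol sand = 642 / (2.65 * 1000) = 0.242264 m3
Vol gravel = 1133 / (2.70 * 1000) = 0.41963 m3
Total solid + water volume = 0.92183 m3
Air = (1 - 0.92183) * 100 = 7.82%

7.82


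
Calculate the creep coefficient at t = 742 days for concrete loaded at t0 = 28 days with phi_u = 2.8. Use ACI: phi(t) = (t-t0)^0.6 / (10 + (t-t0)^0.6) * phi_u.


dt = 742 - 28 = 714
phi = 714^0.6 / (10 + 714^0.6) * 2.8
= 2.345

2.345


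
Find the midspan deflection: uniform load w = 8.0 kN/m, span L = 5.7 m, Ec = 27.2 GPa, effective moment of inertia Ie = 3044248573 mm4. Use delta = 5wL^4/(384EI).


Convert: L = 5.7 m = 5700 mm, Ec = 27.2 GPa = 27200 MPa
delta = 5 * 8.0 * 5700^4 / (384 * 27200 * 3044248573)
= 1.33 mm

1.33


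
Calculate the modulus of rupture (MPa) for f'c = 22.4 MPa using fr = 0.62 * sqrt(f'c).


fr = 0.62 * sqrt(22.4)
= 2.934 MPa

2.934


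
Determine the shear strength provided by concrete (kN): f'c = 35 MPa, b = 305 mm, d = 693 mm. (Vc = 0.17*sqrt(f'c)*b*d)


Vc = 0.17 * sqrt(35) * 305 * 693 / 1000
= 212.58 kN

212.58


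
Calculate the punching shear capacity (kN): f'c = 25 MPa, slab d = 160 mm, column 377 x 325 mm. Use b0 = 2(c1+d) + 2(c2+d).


b0 = 2*(377 + 160) + 2*(325 + 160) = 2044 mm
Vc = 0.33 * sqrt(25) * 2044 * 160 / 1000
= 539.62 kN

539.62


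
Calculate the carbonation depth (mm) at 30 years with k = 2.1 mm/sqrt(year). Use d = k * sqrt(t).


depth = k * sqrt(t)
= 2.1 * sqrt(30)
= 11.5 mm

11.5


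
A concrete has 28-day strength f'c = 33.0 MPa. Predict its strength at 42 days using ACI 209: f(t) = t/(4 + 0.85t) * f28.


f(42) = 42 / (4 + 0.85 * 42) * 33.0
= 42 / 39.7 * 33.0
= 34.91 MPa

34.91


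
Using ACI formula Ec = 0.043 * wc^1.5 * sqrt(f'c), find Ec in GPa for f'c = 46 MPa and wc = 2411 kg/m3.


Ec = 0.043 * 2411^1.5 * sqrt(46) / 1000
= 34.53 GPa

34.53


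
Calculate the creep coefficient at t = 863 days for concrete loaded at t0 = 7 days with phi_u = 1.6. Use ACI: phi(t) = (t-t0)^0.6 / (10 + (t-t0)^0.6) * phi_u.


dt = 863 - 7 = 856
phi = 856^0.6 / (10 + 856^0.6) * 1.6
= 1.363

1.363


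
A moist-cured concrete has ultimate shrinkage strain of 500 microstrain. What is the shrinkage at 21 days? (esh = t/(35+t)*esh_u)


esh(21) = 21 / (35 + 21) * 500
= 21 / 56 * 500
= 187.5 microstrain

187.5


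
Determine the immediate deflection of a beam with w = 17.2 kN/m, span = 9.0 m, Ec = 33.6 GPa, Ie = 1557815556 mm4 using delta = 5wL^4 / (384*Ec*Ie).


Convert: L = 9.0 m = 9000 mm, Ec = 33.6 GPa = 33600 MPa
delta = 5 * 17.2 * 9000^4 / (384 * 33600 * 1557815556)
= 28.07 mm

28.07


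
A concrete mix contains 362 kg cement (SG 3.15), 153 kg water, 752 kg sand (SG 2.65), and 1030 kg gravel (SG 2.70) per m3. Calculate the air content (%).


Vol cement = 362 / (3.15 * 1000) = 0.114921 m3
Vol water = 153 / 1000 = 0.153 m3
Vol sand = 752 / (2.65 * 1000) = 0.283774 m3
Vol gravel = 1030 / (2.70 * 1000) = 0.381481 m3
Total solid + water volume = 0.933176 m3
Air = (1 - 0.933176) * 100 = 6.68%

6.68


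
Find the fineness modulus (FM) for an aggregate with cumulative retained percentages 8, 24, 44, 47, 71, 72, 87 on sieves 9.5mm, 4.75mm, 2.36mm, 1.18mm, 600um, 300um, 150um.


FM = sum(cumulative % retained) / 100
= 353 / 100
= 3.53

3.53


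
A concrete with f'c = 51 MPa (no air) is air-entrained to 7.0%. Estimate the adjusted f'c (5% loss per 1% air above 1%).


Strength loss = (7.0 - 1) * 5 = 30.0%
f'c = 51 * (1 - 30.0/100)
= 35.7 MPa

35.7


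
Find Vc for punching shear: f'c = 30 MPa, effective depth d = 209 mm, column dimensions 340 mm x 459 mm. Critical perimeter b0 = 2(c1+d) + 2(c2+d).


b0 = 2*(340 + 209) + 2*(459 + 209) = 2434 mm
Vc = 0.33 * sqrt(30) * 2434 * 209 / 1000
= 919.48 kN

919.48


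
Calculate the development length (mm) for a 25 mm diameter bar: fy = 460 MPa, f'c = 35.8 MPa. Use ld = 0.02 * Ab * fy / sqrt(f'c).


Ab = pi * 25^2 / 4 = 490.874 mm2
ld = 0.02 * 490.874 * 460 / sqrt(35.8)
= 754.8 mm

754.8


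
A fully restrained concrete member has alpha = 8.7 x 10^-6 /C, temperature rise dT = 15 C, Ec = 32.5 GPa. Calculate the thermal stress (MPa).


sigma = alpha * dT * Ec
= 8.7e-6 * 15 * 32.5 * 1000
= 4.241 MPa

4.241


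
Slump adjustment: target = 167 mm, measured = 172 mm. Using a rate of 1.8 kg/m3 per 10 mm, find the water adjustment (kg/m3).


Difference = 167 - 172 = -5 mm
Water adjustment = -5 * 1.8 / 10 = -0.9 kg/m3

-0.9


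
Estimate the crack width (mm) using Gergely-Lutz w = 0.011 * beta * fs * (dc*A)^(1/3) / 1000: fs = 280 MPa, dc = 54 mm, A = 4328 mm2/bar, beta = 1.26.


w = 0.011 * beta * fs * (dc * A)^(1/3) / 1000
= 0.011 * 1.26 * 280 * (54 * 4328)^(1/3) / 1000
= 0.239 mm

0.239


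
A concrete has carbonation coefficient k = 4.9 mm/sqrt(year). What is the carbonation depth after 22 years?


depth = k * sqrt(t)
= 4.9 * sqrt(22)
= 22.98 mm

22.98


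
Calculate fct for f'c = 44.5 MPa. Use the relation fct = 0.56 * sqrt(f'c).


fct = 0.56 * sqrt(44.5)
= 0.56 * 6.671
= 3.736 MPa

3.736


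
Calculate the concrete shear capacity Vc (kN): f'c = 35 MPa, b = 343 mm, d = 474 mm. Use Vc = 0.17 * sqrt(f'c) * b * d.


Vc = 0.17 * sqrt(35) * 343 * 474 / 1000
= 163.51 kN

163.51


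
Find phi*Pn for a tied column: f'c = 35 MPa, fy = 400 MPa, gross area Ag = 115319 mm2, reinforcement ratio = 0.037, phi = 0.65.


Ast = rho * Ag = 0.037 * 115319 = 4266.803 mm2
phi*Pn = 0.65 * 0.80 * (0.85 * 35 * (115319 - 4266.803) + 400 * 4266.803) / 1000
= 2605.47 kN

2605.47


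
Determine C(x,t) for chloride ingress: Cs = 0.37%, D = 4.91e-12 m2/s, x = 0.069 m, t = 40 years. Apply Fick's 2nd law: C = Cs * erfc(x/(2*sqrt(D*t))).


t_seconds = 40 * 365.25 * 24 * 3600 = 1262304000.0 s
arg = 0.069 / (2 * sqrt(4.91e-12 * 1262304000.0))
= 0.4382
erfc(0.4382) = 0.5354
C = 0.37 * 0.5354 = 0.1981%

0.1981


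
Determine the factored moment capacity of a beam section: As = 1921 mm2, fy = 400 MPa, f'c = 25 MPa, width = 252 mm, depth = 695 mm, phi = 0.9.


a = As * fy / (0.85 * f'c * b)
= 1921 * 400 / (0.85 * 25 * 252)
= 143.4921 mm
Mn = As * fy * (d - a/2) / 10^6
= 478.9083 kN-m
phi*Mn = 0.9 * 478.9083 = 431.02 kN-m

431.02


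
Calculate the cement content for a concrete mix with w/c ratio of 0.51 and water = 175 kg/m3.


Cement = water / (w/c)
= 175 / 0.51
= 343.1 kg/m3

343.1


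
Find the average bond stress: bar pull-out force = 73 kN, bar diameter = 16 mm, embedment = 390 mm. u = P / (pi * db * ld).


u = P / (pi * db * ld)
= 73 * 1000 / (pi * 16 * 390)
= 3.724 MPa

3.724


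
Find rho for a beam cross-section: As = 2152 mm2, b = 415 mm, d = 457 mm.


rho = As / (b * d)
= 2152 / (415 * 457)
= 0.0113

0.0113


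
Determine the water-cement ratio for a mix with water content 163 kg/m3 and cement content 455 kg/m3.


w/c = water / cement
w/c = 163 / 455 = 0.358

0.358


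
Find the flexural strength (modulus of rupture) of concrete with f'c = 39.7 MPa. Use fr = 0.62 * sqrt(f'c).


fr = 0.62 * sqrt(39.7)
= 3.906 MPa

3.906


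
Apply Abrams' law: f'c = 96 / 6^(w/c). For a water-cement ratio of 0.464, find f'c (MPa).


f'c = 96 / 6^0.464
= 96 / 2.296
= 41.8 MPa

41.8


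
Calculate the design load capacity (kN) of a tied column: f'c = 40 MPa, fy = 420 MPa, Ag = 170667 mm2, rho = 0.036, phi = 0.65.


Ast = rho * Ag = 0.036 * 170667 = 6144.012 mm2
phi*Pn = 0.65 * 0.80 * (0.85 * 40 * (170667 - 6144.012) + 420 * 6144.012) / 1000
= 4250.62 kN

4250.62


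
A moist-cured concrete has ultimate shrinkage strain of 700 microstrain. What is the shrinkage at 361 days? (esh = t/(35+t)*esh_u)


esh(361) = 361 / (35 + 361) * 700
= 361 / 396 * 700
= 638.1 microstrain

638.1


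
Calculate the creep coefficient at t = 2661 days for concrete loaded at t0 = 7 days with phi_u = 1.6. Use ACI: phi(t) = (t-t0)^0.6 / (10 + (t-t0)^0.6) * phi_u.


dt = 2661 - 7 = 2654
phi = 2654^0.6 / (10 + 2654^0.6) * 1.6
= 1.47

1.47


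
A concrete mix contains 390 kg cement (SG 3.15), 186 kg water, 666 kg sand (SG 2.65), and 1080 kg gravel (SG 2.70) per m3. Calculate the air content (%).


Vol cement = 390 / (3.15 * 1000) = 0.12381 m3
Vol water = 186 / 1000 = 0.186 m3
Vol sand = 666 / (2.65 * 1000) = 0.251321 m3
Vol gravel = 1080 / (2.70 * 1000) = 0.4 m3
Total solid + water volume = 0.96113 m3
Air = (1 - 0.96113) * 100 = 3.89%

3.89


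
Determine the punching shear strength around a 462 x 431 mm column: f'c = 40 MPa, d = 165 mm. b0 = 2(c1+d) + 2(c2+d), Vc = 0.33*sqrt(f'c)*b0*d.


b0 = 2*(462 + 165) + 2*(431 + 165) = 2446 mm
Vc = 0.33 * sqrt(40) * 2446 * 165 / 1000
= 842.33 kN

842.33


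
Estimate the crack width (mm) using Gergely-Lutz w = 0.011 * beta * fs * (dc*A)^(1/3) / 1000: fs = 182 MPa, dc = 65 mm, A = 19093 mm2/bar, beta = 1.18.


w = 0.011 * beta * fs * (dc * A)^(1/3) / 1000
= 0.011 * 1.18 * 182 * (65 * 19093)^(1/3) / 1000
= 0.254 mm

0.254


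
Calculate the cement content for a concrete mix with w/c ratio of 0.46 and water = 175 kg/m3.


Cement = water / (w/c)
= 175 / 0.46
= 380.4 kg/m3

380.4


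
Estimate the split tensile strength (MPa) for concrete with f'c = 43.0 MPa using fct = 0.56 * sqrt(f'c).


fct = 0.56 * sqrt(43.0)
= 0.56 * 6.557
= 3.672 MPa

3.672


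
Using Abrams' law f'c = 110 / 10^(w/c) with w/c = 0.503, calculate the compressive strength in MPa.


f'c = 110 / 10^0.503
= 110 / 3.184
= 34.55 MPa

34.55


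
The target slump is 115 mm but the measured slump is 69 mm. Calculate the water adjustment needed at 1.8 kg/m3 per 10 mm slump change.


Difference = 115 - 69 = 46 mm
Water adjustment = 46 * 1.8 / 10 = 8.3 kg/m3

8.3


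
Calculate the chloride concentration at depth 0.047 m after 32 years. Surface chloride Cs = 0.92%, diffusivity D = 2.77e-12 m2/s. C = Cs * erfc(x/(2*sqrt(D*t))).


t_seconds = 32 * 365.25 * 24 * 3600 = 1009843200.0 s
arg = 0.047 / (2 * sqrt(2.77e-12 * 1009843200.0))
= 0.4443
erfc(0.4443) = 0.5298
C = 0.92 * 0.5298 = 0.4874%

0.4874


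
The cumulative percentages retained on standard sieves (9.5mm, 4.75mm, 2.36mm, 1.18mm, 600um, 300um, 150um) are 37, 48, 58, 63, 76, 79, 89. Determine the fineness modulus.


FM = sum(cumulative % retained) / 100
= 450 / 100
= 4.5

4.5


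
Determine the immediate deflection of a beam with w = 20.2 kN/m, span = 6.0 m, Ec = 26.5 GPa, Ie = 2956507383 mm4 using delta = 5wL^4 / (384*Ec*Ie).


Convert: L = 6.0 m = 6000 mm, Ec = 26.5 GPa = 26500 MPa
delta = 5 * 20.2 * 6000^4 / (384 * 26500 * 2956507383)
= 4.35 mm

4.35


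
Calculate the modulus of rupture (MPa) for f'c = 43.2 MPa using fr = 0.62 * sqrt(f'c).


fr = 0.62 * sqrt(43.2)
= 4.075 MPa

4.075


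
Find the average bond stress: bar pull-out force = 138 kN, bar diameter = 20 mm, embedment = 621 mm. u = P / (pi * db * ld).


u = P / (pi * db * ld)
= 138 * 1000 / (pi * 20 * 621)
= 3.537 MPa

3.537


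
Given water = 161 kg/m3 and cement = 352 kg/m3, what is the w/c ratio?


w/c = water / cement
w/c = 161 / 352 = 0.457

0.457


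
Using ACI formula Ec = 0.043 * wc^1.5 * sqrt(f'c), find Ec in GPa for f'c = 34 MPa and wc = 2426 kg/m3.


Ec = 0.043 * 2426^1.5 * sqrt(34) / 1000
= 29.96 GPa

29.96


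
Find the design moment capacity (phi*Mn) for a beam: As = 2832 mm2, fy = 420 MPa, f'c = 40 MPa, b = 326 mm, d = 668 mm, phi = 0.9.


a = As * fy / (0.85 * f'c * b)
= 2832 * 420 / (0.85 * 40 * 326)
= 107.3114 mm
Mn = As * fy * (d - a/2) / 10^6
= 730.7257 kN-m
phi*Mn = 0.9 * 730.7257 = 657.65 kN-m

657.65


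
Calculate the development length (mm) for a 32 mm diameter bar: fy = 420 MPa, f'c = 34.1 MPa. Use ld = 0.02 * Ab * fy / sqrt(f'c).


Ab = pi * 32^2 / 4 = 804.248 mm2
ld = 0.02 * 804.248 * 420 / sqrt(34.1)
= 1156.9 mm

1156.9


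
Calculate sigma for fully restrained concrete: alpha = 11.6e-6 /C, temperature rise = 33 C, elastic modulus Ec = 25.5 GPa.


sigma = alpha * dT * Ec
= 11.6e-6 * 33 * 25.5 * 1000
= 9.761 MPa

9.761


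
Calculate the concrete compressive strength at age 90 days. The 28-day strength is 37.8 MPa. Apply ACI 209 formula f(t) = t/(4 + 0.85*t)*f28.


f(90) = 90 / (4 + 0.85 * 90) * 37.8
= 90 / 80.5 * 37.8
= 42.26 MPa

42.26


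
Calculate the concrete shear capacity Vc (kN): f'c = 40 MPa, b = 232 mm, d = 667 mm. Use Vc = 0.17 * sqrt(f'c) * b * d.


Vc = 0.17 * sqrt(40) * 232 * 667 / 1000
= 166.38 kN

166.38


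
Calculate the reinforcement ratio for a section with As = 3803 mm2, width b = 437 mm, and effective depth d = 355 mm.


rho = As / (b * d)
= 3803 / (437 * 355)
= 0.0245

0.0245


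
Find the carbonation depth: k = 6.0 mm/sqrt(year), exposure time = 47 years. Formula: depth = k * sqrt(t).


depth = k * sqrt(t)
= 6.0 * sqrt(47)
= 41.13 mm

41.13


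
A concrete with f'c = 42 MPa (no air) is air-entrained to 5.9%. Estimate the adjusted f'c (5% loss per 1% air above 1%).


Strength loss = (5.9 - 1) * 5 = 24.5%
f'c = 42 * (1 - 24.5/100)
= 31.71 MPa

31.71


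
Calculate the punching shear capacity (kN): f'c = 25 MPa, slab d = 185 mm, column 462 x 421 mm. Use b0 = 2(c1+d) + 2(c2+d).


b0 = 2*(462 + 185) + 2*(421 + 185) = 2506 mm
Vc = 0.33 * sqrt(25) * 2506 * 185 / 1000
= 764.96 kN

764.96


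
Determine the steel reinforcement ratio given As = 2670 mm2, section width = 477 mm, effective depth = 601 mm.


rho = As / (b * d)
= 2670 / (477 * 601)
= 0.0093

0.0093


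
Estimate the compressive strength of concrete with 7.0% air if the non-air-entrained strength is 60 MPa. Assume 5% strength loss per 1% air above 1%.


Strength loss = (7.0 - 1) * 5 = 30.0%
f'c = 60 * (1 - 30.0/100)
= 42.0 MPa

42.0


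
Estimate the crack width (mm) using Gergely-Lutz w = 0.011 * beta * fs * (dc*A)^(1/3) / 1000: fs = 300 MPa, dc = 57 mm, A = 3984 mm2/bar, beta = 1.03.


w = 0.011 * beta * fs * (dc * A)^(1/3) / 1000
= 0.011 * 1.03 * 300 * (57 * 3984)^(1/3) / 1000
= 0.207 mm

0.207


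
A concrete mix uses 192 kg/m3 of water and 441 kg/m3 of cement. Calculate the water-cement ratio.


w/c = water / cement
w/c = 192 / 441 = 0.435

0.435


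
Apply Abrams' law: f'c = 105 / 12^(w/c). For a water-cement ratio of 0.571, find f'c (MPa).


f'c = 105 / 12^0.571
= 105 / 4.132
= 25.41 MPa

25.41


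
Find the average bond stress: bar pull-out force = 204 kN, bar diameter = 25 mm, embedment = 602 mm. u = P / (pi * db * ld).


u = P / (pi * db * ld)
= 204 * 1000 / (pi * 25 * 602)
= 4.315 MPa

4.315


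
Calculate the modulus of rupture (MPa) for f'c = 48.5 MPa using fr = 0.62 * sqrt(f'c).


fr = 0.62 * sqrt(48.5)
= 4.318 MPa

4.318


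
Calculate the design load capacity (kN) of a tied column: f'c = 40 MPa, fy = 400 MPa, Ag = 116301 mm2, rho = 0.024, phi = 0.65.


Ast = rho * Ag = 0.024 * 116301 = 2791.224 mm2
phi*Pn = 0.65 * 0.80 * (0.85 * 40 * (116301 - 2791.224) + 400 * 2791.224) / 1000
= 2587.43 kN

2587.43


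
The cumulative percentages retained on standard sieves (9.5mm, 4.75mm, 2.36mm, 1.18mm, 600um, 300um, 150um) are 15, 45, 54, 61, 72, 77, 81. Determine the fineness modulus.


FM = sum(cumulative % retained) / 100
= 405 / 100
= 4.05

4.05


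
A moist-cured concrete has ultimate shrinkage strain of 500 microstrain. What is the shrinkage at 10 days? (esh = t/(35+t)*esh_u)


esh(10) = 10 / (35 + 10) * 500
= 10 / 45 * 500
= 111.1 microstrain

111.1


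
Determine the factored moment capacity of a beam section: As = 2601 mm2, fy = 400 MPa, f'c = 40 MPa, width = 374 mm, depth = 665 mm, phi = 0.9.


a = As * fy / (0.85 * f'c * b)
= 2601 * 400 / (0.85 * 40 * 374)
= 81.8182 mm
Mn = As * fy * (d - a/2) / 10^6
= 649.3042 kN-m
phi*Mn = 0.9 * 649.3042 = 584.37 kN-m

584.37


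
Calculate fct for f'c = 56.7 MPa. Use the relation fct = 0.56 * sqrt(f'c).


fct = 0.56 * sqrt(56.7)
= 0.56 * 7.53
= 4.217 MPa

4.217


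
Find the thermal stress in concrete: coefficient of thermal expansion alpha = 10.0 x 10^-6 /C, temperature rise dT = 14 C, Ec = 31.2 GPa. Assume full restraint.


sigma = alpha * dT * Ec
= 10.0e-6 * 14 * 31.2 * 1000
= 4.368 MPa

4.368


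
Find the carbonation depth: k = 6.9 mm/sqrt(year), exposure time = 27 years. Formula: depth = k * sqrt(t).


depth = k * sqrt(t)
= 6.9 * sqrt(27)
= 35.85 mm

35.85


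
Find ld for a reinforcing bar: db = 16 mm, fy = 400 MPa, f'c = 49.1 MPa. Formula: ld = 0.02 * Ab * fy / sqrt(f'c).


Ab = pi * 16^2 / 4 = 201.062 mm2
ld = 0.02 * 201.062 * 400 / sqrt(49.1)
= 229.6 mm

229.6


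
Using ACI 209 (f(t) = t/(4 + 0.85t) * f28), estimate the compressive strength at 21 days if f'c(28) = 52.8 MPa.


f(21) = 21 / (4 + 0.85 * 21) * 52.8
= 21 / 21.85 * 52.8
= 50.75 MPa

50.75


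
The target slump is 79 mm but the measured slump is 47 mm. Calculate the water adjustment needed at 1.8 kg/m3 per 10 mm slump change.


Difference = 79 - 47 = 32 mm
Water adjustment = 32 * 1.8 / 10 = 5.8 kg/m3

5.8


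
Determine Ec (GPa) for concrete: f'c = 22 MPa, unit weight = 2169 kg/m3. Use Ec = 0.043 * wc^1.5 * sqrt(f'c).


Ec = 0.043 * 2169^1.5 * sqrt(22) / 1000
= 20.37 GPa

20.37


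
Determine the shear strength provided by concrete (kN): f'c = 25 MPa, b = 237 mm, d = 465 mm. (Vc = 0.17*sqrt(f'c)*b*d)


Vc = 0.17 * sqrt(25) * 237 * 465 / 1000
= 93.67 kN

93.67


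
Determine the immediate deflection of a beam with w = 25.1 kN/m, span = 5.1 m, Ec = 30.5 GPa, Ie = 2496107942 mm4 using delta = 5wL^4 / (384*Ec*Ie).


Convert: L = 5.1 m = 5100 mm, Ec = 30.5 GPa = 30500 MPa
delta = 5 * 25.1 * 5100^4 / (384 * 30500 * 2496107942)
= 2.9 mm

2.9


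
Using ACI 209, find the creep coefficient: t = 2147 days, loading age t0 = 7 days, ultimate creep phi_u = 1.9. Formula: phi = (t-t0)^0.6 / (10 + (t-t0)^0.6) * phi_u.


dt = 2147 - 7 = 2140
phi = 2140^0.6 / (10 + 2140^0.6) * 1.9
= 1.727

1.727


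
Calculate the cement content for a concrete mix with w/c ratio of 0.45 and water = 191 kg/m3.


Cement = water / (w/c)
= 191 / 0.45
= 424.4 kg/m3

424.4


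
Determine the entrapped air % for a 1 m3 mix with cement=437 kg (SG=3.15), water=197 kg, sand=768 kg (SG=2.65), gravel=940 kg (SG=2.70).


Vol cement = 437 / (3.15 * 1000) = 0.13873 m3
Vol water = 197 / 1000 = 0.197 m3
Vol sand = 768 / (2.65 * 1000) = 0.289811 m3
Vol gravel = 940 / (2.70 * 1000) = 0.348148 m3
Total solid + water volume = 0.97369 m3
Air = (1 - 0.97369) * 100 = 2.63%

2.63


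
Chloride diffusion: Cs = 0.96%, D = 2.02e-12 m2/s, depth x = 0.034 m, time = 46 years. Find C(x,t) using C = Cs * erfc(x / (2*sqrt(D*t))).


t_seconds = 46 * 365.25 * 24 * 3600 = 1451649600.0 s
arg = 0.034 / (2 * sqrt(2.02e-12 * 1451649600.0))
= 0.3139
erfc(0.3139) = 0.6571
C = 0.96 * 0.6571 = 0.6308%

0.6308


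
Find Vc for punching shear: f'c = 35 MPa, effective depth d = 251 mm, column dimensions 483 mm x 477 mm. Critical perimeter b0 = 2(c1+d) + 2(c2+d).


b0 = 2*(483 + 251) + 2*(477 + 251) = 2924 mm
Vc = 0.33 * sqrt(35) * 2924 * 251 / 1000
= 1432.84 kN

1432.84


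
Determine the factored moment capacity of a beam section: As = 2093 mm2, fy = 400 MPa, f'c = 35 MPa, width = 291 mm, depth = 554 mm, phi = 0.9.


a = As * fy / (0.85 * f'c * b)
= 2093 * 400 / (0.85 * 35 * 291)
= 96.7051 mm
Mn = As * fy * (d - a/2) / 10^6
= 423.3281 kN-m
phi*Mn = 0.9 * 423.3281 = 381.0 kN-m

381.0


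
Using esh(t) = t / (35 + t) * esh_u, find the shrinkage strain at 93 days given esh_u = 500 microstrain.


esh(93) = 93 / (35 + 93) * 500
= 93 / 128 * 500
= 363.3 microstrain

363.3


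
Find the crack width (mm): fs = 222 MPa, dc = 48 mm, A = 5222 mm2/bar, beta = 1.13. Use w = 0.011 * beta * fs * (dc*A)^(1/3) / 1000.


w = 0.011 * beta * fs * (dc * A)^(1/3) / 1000
= 0.011 * 1.13 * 222 * (48 * 5222)^(1/3) / 1000
= 0.174 mm

0.174


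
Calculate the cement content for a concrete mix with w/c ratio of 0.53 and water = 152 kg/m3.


Cement = water / (w/c)
= 152 / 0.53
= 286.8 kg/m3

286.8


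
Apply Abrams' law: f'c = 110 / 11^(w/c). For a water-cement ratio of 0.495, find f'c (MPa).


f'c = 110 / 11^0.495
= 110 / 3.277
= 33.57 MPa

33.57


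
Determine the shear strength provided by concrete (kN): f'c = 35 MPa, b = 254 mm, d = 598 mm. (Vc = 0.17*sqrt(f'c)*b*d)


Vc = 0.17 * sqrt(35) * 254 * 598 / 1000
= 152.76 kN

152.76


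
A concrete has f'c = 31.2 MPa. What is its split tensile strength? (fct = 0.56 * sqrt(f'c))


fct = 0.56 * sqrt(31.2)
= 0.56 * 5.586
= 3.128 MPa

3.128


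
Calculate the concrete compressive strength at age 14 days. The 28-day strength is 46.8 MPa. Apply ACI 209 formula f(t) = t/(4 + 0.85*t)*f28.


f(14) = 14 / (4 + 0.85 * 14) * 46.8
= 14 / 15.9 * 46.8
= 41.21 MPa

41.21


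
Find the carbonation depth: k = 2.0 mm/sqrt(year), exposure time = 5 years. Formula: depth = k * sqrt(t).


depth = k * sqrt(t)
= 2.0 * sqrt(5)
= 4.47 mm

4.47


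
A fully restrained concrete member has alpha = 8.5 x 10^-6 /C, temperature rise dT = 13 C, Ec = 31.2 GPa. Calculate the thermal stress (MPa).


sigma = alpha * dT * Ec
= 8.5e-6 * 13 * 31.2 * 1000
= 3.448 MPa

3.448


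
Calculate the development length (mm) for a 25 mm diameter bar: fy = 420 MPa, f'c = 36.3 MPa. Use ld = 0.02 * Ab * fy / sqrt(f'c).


Ab = pi * 25^2 / 4 = 490.874 mm2
ld = 0.02 * 490.874 * 420 / sqrt(36.3)
= 684.4 mm

684.4


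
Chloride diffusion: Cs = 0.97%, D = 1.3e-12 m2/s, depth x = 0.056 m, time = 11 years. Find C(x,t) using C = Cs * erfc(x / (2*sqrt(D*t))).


t_seconds = 11 * 365.25 * 24 * 3600 = 347133600.0 s
arg = 0.056 / (2 * sqrt(1.3e-12 * 347133600.0))
= 1.3181
erfc(1.3181) = 0.0623
C = 0.97 * 0.0623 = 0.0604%

0.0604


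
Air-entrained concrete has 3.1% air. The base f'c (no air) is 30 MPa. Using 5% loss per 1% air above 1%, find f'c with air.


Strength loss = (3.1 - 1) * 5 = 10.5%
f'c = 30 * (1 - 10.5/100)
= 26.85 MPa

26.85


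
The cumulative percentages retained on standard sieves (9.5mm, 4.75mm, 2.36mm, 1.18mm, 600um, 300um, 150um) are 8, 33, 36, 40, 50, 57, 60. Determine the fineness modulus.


FM = sum(cumulative % retained) / 100
= 284 / 100
= 2.84

2.84


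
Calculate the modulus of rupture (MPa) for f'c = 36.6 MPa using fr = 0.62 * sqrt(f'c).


fr = 0.62 * sqrt(36.6)
= 3.751 MPa

3.751


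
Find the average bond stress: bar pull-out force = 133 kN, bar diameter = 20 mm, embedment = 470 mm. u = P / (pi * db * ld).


u = P / (pi * db * ld)
= 133 * 1000 / (pi * 20 * 470)
= 4.504 MPa

4.504


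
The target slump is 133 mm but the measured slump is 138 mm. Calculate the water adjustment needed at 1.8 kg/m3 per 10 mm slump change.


Difference = 133 - 138 = -5 mm
Water adjustment = -5 * 1.8 / 10 = -0.9 kg/m3

-0.9


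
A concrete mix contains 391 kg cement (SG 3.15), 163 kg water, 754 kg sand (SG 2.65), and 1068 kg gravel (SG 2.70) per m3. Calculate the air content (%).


Vol cement = 391 / (3.15 * 1000) = 0.124127 m3
Vol water = 163 / 1000 = 0.163 m3
Vol sand = 754 / (2.65 * 1000) = 0.284528 m3
Vol gravel = 1068 / (2.70 * 1000) = 0.395556 m3
Total solid + water volume = 0.967211 m3
Air = (1 - 0.967211) * 100 = 3.28%

3.28


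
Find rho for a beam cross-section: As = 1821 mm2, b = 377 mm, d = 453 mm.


rho = As / (b * d)
= 1821 / (377 * 453)
= 0.0107

0.0107


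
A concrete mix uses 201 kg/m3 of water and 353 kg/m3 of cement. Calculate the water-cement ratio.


w/c = water / cement
w/c = 201 / 353 = 0.569

0.569


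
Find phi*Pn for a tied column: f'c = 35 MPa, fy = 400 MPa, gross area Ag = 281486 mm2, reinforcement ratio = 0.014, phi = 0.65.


Ast = rho * Ag = 0.014 * 281486 = 3940.804 mm2
phi*Pn = 0.65 * 0.80 * (0.85 * 35 * (281486 - 3940.804) + 400 * 3940.804) / 1000
= 5113.31 kN

5113.31


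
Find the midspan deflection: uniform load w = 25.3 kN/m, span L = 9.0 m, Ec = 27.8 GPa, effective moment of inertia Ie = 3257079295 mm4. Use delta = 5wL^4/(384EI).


Convert: L = 9.0 m = 9000 mm, Ec = 27.8 GPa = 27800 MPa
delta = 5 * 25.3 * 9000^4 / (384 * 27800 * 3257079295)
= 23.87 mm

23.87


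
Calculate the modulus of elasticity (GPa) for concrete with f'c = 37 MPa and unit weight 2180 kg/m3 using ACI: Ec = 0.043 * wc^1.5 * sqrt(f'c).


Ec = 0.043 * 2180^1.5 * sqrt(37) / 1000
= 26.62 GPa

26.62


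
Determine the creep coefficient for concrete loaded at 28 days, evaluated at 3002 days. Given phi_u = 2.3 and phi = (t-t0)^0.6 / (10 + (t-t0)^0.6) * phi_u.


dt = 3002 - 28 = 2974
phi = 2974^0.6 / (10 + 2974^0.6) * 2.3
= 2.125

2.125


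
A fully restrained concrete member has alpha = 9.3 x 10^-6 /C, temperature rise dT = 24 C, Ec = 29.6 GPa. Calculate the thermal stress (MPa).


sigma = alpha * dT * Ec
= 9.3e-6 * 24 * 29.6 * 1000
= 6.607 MPa

6.607


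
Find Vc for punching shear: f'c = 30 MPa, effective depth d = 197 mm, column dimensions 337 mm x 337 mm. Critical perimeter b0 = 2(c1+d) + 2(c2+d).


b0 = 2*(337 + 197) + 2*(337 + 197) = 2136 mm
Vc = 0.33 * sqrt(30) * 2136 * 197 / 1000
= 760.57 kN

760.57


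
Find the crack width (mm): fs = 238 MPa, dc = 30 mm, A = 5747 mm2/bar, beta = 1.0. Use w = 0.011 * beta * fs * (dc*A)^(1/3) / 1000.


w = 0.011 * beta * fs * (dc * A)^(1/3) / 1000
= 0.011 * 1.0 * 238 * (30 * 5747)^(1/3) / 1000
= 0.146 mm

0.146


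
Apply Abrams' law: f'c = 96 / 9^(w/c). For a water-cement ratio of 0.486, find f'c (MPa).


f'c = 96 / 9^0.486
= 96 / 2.909
= 33.0 MPa

33.0


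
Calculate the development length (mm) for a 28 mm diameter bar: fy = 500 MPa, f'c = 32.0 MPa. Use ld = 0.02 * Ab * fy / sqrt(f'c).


Ab = pi * 28^2 / 4 = 615.752 mm2
ld = 0.02 * 615.752 * 500 / sqrt(32.0)
= 1088.5 mm

1088.5


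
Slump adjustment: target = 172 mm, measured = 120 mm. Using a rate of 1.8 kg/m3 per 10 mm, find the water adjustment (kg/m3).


Difference = 172 - 120 = 52 mm
Water adjustment = 52 * 1.8 / 10 = 9.4 kg/m3

9.4


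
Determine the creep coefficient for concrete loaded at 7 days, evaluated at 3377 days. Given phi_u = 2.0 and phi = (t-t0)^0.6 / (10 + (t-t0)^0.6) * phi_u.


dt = 3377 - 7 = 3370
phi = 3370^0.6 / (10 + 3370^0.6) * 2.0
= 1.858

1.858


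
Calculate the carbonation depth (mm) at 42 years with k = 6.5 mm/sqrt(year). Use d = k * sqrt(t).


depth = k * sqrt(t)
= 6.5 * sqrt(42)
= 42.12 mm

42.12


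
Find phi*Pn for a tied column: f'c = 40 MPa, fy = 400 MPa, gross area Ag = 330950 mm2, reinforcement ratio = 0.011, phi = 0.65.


Ast = rho * Ag = 0.011 * 330950 = 3640.45 mm2
phi*Pn = 0.65 * 0.80 * (0.85 * 40 * (330950 - 3640.45) + 400 * 3640.45) / 1000
= 6544.05 kN

6544.05


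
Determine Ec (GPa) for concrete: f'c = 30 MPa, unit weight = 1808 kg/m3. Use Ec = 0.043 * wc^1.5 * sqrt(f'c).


Ec = 0.043 * 1808^1.5 * sqrt(30) / 1000
= 18.11 GPa

18.11


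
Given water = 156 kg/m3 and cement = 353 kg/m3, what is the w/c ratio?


w/c = water / cement
w/c = 156 / 353 = 0.442

0.442


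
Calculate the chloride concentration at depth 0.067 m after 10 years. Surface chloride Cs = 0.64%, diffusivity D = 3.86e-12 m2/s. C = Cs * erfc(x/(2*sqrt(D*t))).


t_seconds = 10 * 365.25 * 24 * 3600 = 315576000.0 s
arg = 0.067 / (2 * sqrt(3.86e-12 * 315576000.0))
= 0.9598
erfc(0.9598) = 0.1746
C = 0.64 * 0.1746 = 0.1118%

0.1118


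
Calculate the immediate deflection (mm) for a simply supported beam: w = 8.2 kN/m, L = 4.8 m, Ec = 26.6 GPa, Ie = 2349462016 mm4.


Convert: L = 4.8 m = 4800 mm, Ec = 26.6 GPa = 26600 MPa
delta = 5 * 8.2 * 4800^4 / (384 * 26600 * 2349462016)
= 0.91 mm

0.91


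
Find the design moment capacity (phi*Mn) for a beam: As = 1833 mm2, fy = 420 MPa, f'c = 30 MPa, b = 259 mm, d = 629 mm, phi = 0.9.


a = As * fy / (0.85 * f'c * b)
= 1833 * 420 / (0.85 * 30 * 259)
= 116.566 mm
Mn = As * fy * (d - a/2) / 10^6
= 439.3722 kN-m
phi*Mn = 0.9 * 439.3722 = 395.43 kN-m

395.43


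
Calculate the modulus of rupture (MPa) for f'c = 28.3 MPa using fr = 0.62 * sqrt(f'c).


fr = 0.62 * sqrt(28.3)
= 3.298 MPa

3.298


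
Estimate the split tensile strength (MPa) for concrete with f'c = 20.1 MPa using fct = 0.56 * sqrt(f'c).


fct = 0.56 * sqrt(20.1)
= 0.56 * 4.483
= 2.511 MPa

2.511


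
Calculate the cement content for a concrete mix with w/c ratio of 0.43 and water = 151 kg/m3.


Cement = water / (w/c)
= 151 / 0.43
= 351.2 kg/m3

351.2


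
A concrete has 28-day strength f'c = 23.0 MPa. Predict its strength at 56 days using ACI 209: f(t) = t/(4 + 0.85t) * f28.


f(56) = 56 / (4 + 0.85 * 56) * 23.0
= 56 / 51.6 * 23.0
= 24.96 MPa

24.96


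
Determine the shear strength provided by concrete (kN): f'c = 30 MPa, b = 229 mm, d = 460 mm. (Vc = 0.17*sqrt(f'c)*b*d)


Vc = 0.17 * sqrt(30) * 229 * 460 / 1000
= 98.09 kN

98.09


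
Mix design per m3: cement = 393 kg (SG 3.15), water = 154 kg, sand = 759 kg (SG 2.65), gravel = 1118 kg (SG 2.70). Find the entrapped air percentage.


Vol cement = 393 / (3.15 * 1000) = 0.124762 m3
Vol water = 154 / 1000 = 0.154 m3
Vol sand = 759 / (2.65 * 1000) = 0.286415 m3
Vol gravel = 1118 / (2.70 * 1000) = 0.414074 m3
Total solid + water volume = 0.979251 m3
Air = (1 - 0.979251) * 100 = 2.07%

2.07


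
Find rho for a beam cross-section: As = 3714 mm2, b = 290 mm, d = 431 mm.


rho = As / (b * d)
= 3714 / (290 * 431)
= 0.0297

0.0297


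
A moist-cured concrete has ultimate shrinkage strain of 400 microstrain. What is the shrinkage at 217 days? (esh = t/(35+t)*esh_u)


esh(217) = 217 / (35 + 217) * 400
= 217 / 252 * 400
= 344.4 microstrain

344.4


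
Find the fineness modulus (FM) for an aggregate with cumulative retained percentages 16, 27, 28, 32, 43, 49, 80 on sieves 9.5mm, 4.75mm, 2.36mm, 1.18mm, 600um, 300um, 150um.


FM = sum(cumulative % retained) / 100
= 275 / 100
= 2.75

2.75


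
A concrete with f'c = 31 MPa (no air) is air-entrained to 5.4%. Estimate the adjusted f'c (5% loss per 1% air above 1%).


Strength loss = (5.4 - 1) * 5 = 22.0%
f'c = 31 * (1 - 22.0/100)
= 24.18 MPa

24.18


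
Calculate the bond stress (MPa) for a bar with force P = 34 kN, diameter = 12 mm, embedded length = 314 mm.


u = P / (pi * db * ld)
= 34 * 1000 / (pi * 12 * 314)
= 2.872 MPa

2.872


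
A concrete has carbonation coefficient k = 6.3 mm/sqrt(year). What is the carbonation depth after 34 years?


depth = k * sqrt(t)
= 6.3 * sqrt(34)
= 36.73 mm

36.73


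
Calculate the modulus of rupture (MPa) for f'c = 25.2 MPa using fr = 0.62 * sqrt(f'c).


fr = 0.62 * sqrt(25.2)
= 3.112 MPa

3.112


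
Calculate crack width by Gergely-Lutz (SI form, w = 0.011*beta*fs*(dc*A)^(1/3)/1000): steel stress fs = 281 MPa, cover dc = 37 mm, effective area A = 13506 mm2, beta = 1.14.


w = 0.011 * beta * fs * (dc * A)^(1/3) / 1000
= 0.011 * 1.14 * 281 * (37 * 13506)^(1/3) / 1000
= 0.28 mm

0.28


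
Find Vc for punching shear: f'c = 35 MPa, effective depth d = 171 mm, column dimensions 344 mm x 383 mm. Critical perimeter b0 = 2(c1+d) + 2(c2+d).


b0 = 2*(344 + 171) + 2*(383 + 171) = 2138 mm
Vc = 0.33 * sqrt(35) * 2138 * 171 / 1000
= 713.76 kN

713.76


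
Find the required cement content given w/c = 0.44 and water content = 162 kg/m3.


Cement = water / (w/c)
= 162 / 0.44
= 368.2 kg/m3

368.2


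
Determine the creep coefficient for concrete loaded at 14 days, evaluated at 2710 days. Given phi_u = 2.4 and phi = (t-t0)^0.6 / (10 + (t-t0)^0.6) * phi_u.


dt = 2710 - 14 = 2696
phi = 2696^0.6 / (10 + 2696^0.6) * 2.4
= 2.207

2.207


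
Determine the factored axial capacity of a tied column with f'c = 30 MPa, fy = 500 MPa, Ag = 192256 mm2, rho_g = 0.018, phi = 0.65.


Ast = rho * Ag = 0.018 * 192256 = 3460.608 mm2
phi*Pn = 0.65 * 0.80 * (0.85 * 30 * (192256 - 3460.608) + 500 * 3460.608) / 1000
= 3403.18 kN

3403.18


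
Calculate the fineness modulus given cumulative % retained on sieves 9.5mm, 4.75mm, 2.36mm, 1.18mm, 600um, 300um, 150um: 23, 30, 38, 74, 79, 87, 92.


FM = sum(cumulative % retained) / 100
= 423 / 100
= 4.23

4.23


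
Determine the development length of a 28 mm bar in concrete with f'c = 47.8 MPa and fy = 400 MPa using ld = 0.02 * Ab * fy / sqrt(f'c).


Ab = pi * 28^2 / 4 = 615.752 mm2
ld = 0.02 * 615.752 * 400 / sqrt(47.8)
= 712.5 mm

712.5


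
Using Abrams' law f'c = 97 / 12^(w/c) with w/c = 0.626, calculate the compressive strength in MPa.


f'c = 97 / 12^0.626
= 97 / 4.738
= 20.47 MPa

20.47


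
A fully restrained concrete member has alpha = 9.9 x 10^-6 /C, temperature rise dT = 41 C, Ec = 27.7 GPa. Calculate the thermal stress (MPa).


sigma = alpha * dT * Ec
= 9.9e-6 * 41 * 27.7 * 1000
= 11.243 MPa

11.243


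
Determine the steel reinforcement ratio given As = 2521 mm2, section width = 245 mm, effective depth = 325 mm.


rho = As / (b * d)
= 2521 / (245 * 325)
= 0.0317

0.0317


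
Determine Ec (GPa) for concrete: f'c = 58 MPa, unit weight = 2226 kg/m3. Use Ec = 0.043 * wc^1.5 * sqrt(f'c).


Ec = 0.043 * 2226^1.5 * sqrt(58) / 1000
= 34.39 GPa

34.39


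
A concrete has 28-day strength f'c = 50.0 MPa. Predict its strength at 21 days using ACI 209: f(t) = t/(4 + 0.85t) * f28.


f(21) = 21 / (4 + 0.85 * 21) * 50.0
= 21 / 21.85 * 50.0
= 48.05 MPa

48.05


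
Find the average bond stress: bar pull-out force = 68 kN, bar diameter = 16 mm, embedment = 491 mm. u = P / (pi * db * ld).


u = P / (pi * db * ld)
= 68 * 1000 / (pi * 16 * 491)
= 2.755 MPa

2.755


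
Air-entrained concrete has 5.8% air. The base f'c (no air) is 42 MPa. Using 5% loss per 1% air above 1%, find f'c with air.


Strength loss = (5.8 - 1) * 5 = 24.0%
f'c = 42 * (1 - 24.0/100)
= 31.92 MPa

31.92


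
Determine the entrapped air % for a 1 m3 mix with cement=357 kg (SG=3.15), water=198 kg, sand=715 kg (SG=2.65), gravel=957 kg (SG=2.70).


Vol cement = 357 / (3.15 * 1000) = 0.113333 m3
Vol water = 198 / 1000 = 0.198 m3
Vol sand = 715 / (2.65 * 1000) = 0.269811 m3
Vol gravel = 957 / (2.70 * 1000) = 0.354444 m3
Total solid + water volume = 0.935589 m3
Air = (1 - 0.935589) * 100 = 6.44%

6.44


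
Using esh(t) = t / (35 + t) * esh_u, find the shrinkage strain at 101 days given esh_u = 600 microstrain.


esh(101) = 101 / (35 + 101) * 600
= 101 / 136 * 600
= 445.6 microstrain

445.6


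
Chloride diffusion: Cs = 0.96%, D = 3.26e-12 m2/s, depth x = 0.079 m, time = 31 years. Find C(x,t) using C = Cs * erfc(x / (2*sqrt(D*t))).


t_seconds = 31 * 365.25 * 24 * 3600 = 978285600.0 s
arg = 0.079 / (2 * sqrt(3.26e-12 * 978285600.0))
= 0.6994
erfc(0.6994) = 0.3226
C = 0.96 * 0.3226 = 0.3097%

0.3097


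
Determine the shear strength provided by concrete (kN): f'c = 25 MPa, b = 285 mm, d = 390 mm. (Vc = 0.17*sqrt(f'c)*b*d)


Vc = 0.17 * sqrt(25) * 285 * 390 / 1000
= 94.48 kN

94.48


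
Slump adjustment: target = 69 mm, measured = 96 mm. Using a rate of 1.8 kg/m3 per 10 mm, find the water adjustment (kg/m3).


Difference = 69 - 96 = -27 mm
Water adjustment = -27 * 1.8 / 10 = -4.9 kg/m3

-4.9


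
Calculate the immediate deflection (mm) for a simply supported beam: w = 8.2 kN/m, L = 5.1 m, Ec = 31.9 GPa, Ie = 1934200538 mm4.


Convert: L = 5.1 m = 5100 mm, Ec = 31.9 GPa = 31900 MPa
delta = 5 * 8.2 * 5100^4 / (384 * 31900 * 1934200538)
= 1.17 mm

1.17


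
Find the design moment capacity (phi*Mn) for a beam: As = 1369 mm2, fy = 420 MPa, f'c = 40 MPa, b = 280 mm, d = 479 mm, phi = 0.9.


a = As * fy / (0.85 * f'c * b)
= 1369 * 420 / (0.85 * 40 * 280)
= 60.3971 mm
Mn = As * fy * (d - a/2) / 10^6
= 258.0519 kN-m
phi*Mn = 0.9 * 258.0519 = 232.25 kN-m

232.25


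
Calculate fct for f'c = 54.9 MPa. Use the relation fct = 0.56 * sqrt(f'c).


fct = 0.56 * sqrt(54.9)
= 0.56 * 7.409
= 4.149 MPa

4.149
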